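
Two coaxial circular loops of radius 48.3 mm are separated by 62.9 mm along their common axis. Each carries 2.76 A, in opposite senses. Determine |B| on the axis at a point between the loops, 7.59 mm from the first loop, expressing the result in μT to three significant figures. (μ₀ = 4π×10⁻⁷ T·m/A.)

Each loop contributes B = μ₀IR²/[2(R²+z²)^(3/2)] on the axis, with z measured from that loop.
Loop 1 (z = 0.00759 m): B₁ = 3.46×10⁻⁵ T. Loop 2 (z = 0.05531 m): B₂ = 1.02×10⁻⁵ T.
The fields oppose: B = |B₁ − B₂| = 2.44×10⁻⁵ T.

B ≈ 24.4 μT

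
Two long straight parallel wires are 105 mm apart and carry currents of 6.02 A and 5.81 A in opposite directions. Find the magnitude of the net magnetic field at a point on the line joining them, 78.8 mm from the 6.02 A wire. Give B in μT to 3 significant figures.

Each long wire gives B = μ₀I/(2πd). Distances are d₁ = 0.0788 m and d₂ = 0.0262 m.
B₁ = 1.53×10⁻⁵ T, B₂ = 4.44×10⁻⁵ T.
Between antiparallel currents both contributions point the same way, so they add. B = B₁ + B₂ = 1.53×10⁻⁵ + 4.44×10⁻⁵ = 5.96×10⁻⁵ T.

B ≈ 59.6 μT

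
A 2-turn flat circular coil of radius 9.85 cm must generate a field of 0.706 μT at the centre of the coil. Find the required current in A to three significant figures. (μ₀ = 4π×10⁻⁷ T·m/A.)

I ≈ 0.0553 A

For an N-turn coil, B = Nμ₀I/(2R) with R = 0.0985 m, so I = 2RB/(Nμ₀) = 2 × 0.0985 × 7.06×10⁻⁷ / (2 × 4π×10⁻⁷) = 5.53×10⁻² A.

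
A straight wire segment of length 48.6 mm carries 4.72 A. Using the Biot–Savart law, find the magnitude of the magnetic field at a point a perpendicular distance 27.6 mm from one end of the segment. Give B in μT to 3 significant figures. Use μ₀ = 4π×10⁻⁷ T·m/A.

For a finite straight segment, B = (μ₀I/4πd)(sinθ₁ + sinθ₂), where θ₁, θ₂ are the angles from the perpendicular to each end.
The perpendicular foot is at one end, so the two end-offsets along the wire are 0 and L = 0.0486 m.
sinθ₁ = 0/√(0²+0.0276²) = 0.0000; sinθ₂ = 0.0486/√(0.0486²+0.0276²) = 0.8696.
B = (4π×10⁻⁷ × 4.72) / (4π × 0.0276) × (0.0000 + 0.8696) = 1.49×10⁻⁵ T.

B ≈ 14.9 μT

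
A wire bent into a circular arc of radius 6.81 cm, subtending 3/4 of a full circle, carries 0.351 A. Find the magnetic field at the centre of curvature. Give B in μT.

B ≈ 2.43 μT

The Biot–Savart field of a circular arc at its centre is B = μ₀Iφ/(4πR), with φ = 4.712 rad.
B = (4π×10⁻⁷ × 0.351 × 4.712) / (4π × 0.0681) = 2.43×10⁻⁶ T.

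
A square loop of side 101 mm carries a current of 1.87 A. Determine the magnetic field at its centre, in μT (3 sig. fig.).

B ≈ 20.9 μT

Each side is a finite straight segment at perpendicular distance d = a/(2 tan(π/4)) = 0.0505 m from the centre, with end-angles ±π/4.
One side contributes B₁ = (μ₀I/4πd)·2 sin(π/4) = 5.24×10⁻⁶ T.
All 4 sides add in the same direction: B = 4 × 5.24×10⁻⁶ = 2.09×10⁻⁵ T.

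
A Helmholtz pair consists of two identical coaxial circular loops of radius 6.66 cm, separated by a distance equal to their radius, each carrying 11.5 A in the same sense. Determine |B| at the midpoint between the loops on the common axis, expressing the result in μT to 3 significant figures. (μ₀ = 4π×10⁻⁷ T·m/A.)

Each loop contributes B = μ₀IR²/[2(R²+z²)^(3/2)] on the axis, with z measured from that loop.
Loop 1 (z = 0.0333 m): B₁ = 7.76×10⁻⁵ T. Loop 2 (z = 0.0333 m): B₂ = 7.76×10⁻⁵ T.
The fields add: B = B₁ + B₂ = 1.55×10⁻⁴ T.

B ≈ 155 μT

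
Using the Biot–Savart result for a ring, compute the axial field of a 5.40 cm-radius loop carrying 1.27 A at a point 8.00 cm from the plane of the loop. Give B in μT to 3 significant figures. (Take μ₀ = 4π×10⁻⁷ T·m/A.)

B ≈ 2.59 μT

On the axis of a circular loop, B = μ₀IR² / [2(R²+z²)^(3/2)].
R² + z² = (0.054)² + (0.08)² = 0.009316 m², and (R²+z²)^(3/2) = 8.99×10⁻⁴ m³.
B = (4π×10⁻⁷ × 1.27 × 0.002916) / (2 × 8.99×10⁻⁴) = 2.59×10⁻⁶ T.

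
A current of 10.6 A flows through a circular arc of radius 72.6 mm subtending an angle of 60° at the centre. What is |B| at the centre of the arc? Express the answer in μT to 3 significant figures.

The Biot–Savart field of a circular arc at its centre is B = μ₀Iφ/(4πR), with φ = 1.047 rad.
B = (4π×10⁻⁷ × 10.6 × 1.047) / (4π × 0.0726) = 1.53×10⁻⁵ T.

B ≈ 15.3 μT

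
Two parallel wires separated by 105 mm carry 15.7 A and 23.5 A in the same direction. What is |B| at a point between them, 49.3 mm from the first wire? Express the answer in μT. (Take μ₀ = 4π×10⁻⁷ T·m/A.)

Each long wire gives B = μ₀I/(2πd). Distances are d₁ = 0.0493 m and d₂ = 0.0557 m.
B₁ = 6.37×10⁻⁵ T, B₂ = 8.44×10⁻⁵ T.
Between parallel currents the two contributions point in opposite directions, so they subtract. B = |B₁ − B₂| = |6.37×10⁻⁵ − 8.44×10⁻⁵| = 2.07×10⁻⁵ T.

B ≈ 20.7 μT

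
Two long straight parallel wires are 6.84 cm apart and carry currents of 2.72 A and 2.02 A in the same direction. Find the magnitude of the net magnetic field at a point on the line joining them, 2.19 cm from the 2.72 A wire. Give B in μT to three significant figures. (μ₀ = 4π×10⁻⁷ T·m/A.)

B ≈ 16.2 μT

Each long wire gives B = μ₀I/(2πd). Distances are d₁ = 0.0219 m and d₂ = 0.0465 m.
B₁ = 2.48×10⁻⁵ T, B₂ = 8.69×10⁻⁶ T.
Between parallel currents the two contributions point in opposite directions, so they subtract. B = |B₁ − B₂| = |2.48×10⁻⁵ − 8.69×10⁻⁶| = 1.62×10⁻⁵ T.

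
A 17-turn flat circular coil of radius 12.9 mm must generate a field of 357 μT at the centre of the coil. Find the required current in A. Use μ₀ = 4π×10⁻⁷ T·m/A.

For an N-turn coil, B = Nμ₀I/(2R) with R = 0.0129 m, so I = 2RB/(Nμ₀) = 2 × 0.0129 × 3.57×10⁻⁴ / (17 × 4π×10⁻⁷) = 0.431 A.

I ≈ 0.431 A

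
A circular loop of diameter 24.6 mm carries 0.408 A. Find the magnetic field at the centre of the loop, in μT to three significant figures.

At the centre of a circular loop the Biot–Savart law gives B = μ₀I/(2R) (so R = 0.0123 m).
B = (4π×10⁻⁷ × 0.408) / (2 × 0.0123) = 2.08×10⁻⁵ T.

B ≈ 20.8 μT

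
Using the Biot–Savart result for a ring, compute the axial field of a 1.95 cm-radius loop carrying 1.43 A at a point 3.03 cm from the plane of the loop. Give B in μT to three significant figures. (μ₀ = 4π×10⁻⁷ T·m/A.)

On the axis of a circular loop, B = μ₀IR² / [2(R²+z²)^(3/2)].
R² + z² = (0.0195)² + (0.0303)² = 0.001298 m², and (R²+z²)^(3/2) = 4.68×10⁻⁵ m³.
B = (4π×10⁻⁷ × 1.43 × 0.0003802) / (2 × 4.68×10⁻⁵) = 7.30×10⁻⁶ T.

B ≈ 7.30 μT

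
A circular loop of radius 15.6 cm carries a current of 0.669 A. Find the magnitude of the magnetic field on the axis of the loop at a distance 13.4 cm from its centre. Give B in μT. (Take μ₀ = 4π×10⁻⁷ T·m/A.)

On the axis of a circular loop, B = μ₀IR² / [2(R²+z²)^(3/2)].
R² + z² = (0.156)² + (0.134)² = 0.04229 m², and (R²+z²)^(3/2) = 8.70×10⁻³ m³.
B = (4π×10⁻⁷ × 0.669 × 0.02434) / (2 × 8.70×10⁻³) = 1.18×10⁻⁶ T.

B ≈ 1.18 μT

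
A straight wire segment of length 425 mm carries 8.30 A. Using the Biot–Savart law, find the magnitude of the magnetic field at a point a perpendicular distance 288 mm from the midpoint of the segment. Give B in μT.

B ≈ 3.42 μT

For a finite straight segment, B = (μ₀I/4πd)(sinθ₁ + sinθ₂), where θ₁, θ₂ are the angles from the perpendicular to each end.
The perpendicular from the point meets the wire at its midpoint, so each end is L/2 = 0.2125 m away along the wire.
sinθ₁ = 0.2125/√(0.2125²+0.288²) = 0.5937; sinθ₂ = 0.2125/√(0.2125²+0.288²) = 0.5937.
B = (4π×10⁻⁷ × 8.30) / (4π × 0.288) × (0.5937 + 0.5937) = 3.42×10⁻⁶ T.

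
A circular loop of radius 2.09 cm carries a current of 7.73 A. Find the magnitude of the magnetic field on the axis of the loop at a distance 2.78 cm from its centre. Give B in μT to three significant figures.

On the axis of a circular loop, B = μ₀IR² / [2(R²+z²)^(3/2)].
R² + z² = (0.0209)² + (0.0278)² = 0.00121 m², and (R²+z²)^(3/2) = 4.21×10⁻⁵ m³.
B = (4π×10⁻⁷ × 7.73 × 0.0004368) / (2 × 4.21×10⁻⁵) = 5.04×10⁻⁵ T.

B ≈ 50.4 μT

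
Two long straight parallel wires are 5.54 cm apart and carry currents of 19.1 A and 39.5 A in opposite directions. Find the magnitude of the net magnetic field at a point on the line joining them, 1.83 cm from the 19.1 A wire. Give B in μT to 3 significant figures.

B ≈ 422 μT

Each long wire gives B = μ₀I/(2πd). Distances are d₁ = 0.0183 m and d₂ = 0.0371 m.
B₁ = 2.09×10⁻⁴ T, B₂ = 2.13×10⁻⁴ T.
Between antiparallel currents both contributions point the same way, so they add. B = B₁ + B₂ = 2.09×10⁻⁴ + 2.13×10⁻⁴ = 4.22×10⁻⁴ T.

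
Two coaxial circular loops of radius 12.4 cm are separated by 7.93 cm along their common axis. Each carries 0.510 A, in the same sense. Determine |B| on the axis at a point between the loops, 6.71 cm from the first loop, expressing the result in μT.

Each loop contributes B = μ₀IR²/[2(R²+z²)^(3/2)] on the axis, with z measured from that loop.
Loop 1 (z = 0.0671 m): B₁ = 1.76×10⁻⁶ T. Loop 2 (z = 0.0122 m): B₂ = 2.55×10⁻⁶ T.
The fields add: B = B₁ + B₂ = 4.31×10⁻⁶ T.

B ≈ 4.31 μT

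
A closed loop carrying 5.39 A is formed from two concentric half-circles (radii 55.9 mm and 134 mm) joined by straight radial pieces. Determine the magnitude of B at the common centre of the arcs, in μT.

The radial connectors point toward the centre, so dl × r̂ = 0 and they contribute nothing.
Each semicircle gives μ₀I/(4R): inner arc 3.03×10⁻⁵ T, outer arc 1.26×10⁻⁵ T.
The two arcs carry current in opposite angular senses, so their fields oppose: B = |3.03×10⁻⁵ − 1.26×10⁻⁵| = 1.77×10⁻⁵ T.

B ≈ 17.7 μT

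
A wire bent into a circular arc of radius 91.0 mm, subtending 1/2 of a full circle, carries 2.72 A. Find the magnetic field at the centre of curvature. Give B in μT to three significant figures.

B ≈ 9.39 μT

The Biot–Savart field of a circular arc at its centre is B = μ₀Iφ/(4πR), with φ = 3.142 rad.
B = (4π×10⁻⁷ × 2.72 × 3.142) / (4π × 0.091) = 9.39×10⁻⁶ T.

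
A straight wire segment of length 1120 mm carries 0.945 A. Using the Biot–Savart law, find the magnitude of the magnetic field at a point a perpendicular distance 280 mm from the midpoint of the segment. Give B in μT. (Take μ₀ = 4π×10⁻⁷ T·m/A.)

B ≈ 0.604 μT

For a finite straight segment, B = (μ₀I/4πd)(sinθ₁ + sinθ₂), where θ₁, θ₂ are the angles from the perpendicular to each end.
The perpendicular from the point meets the wire at its midpoint, so each end is L/2 = 0.56 m away along the wire.
sinθ₁ = 0.56/√(0.56²+0.28²) = 0.8944; sinθ₂ = 0.56/√(0.56²+0.28²) = 0.8944.
B = (4π×10⁻⁷ × 0.945) / (4π × 0.28) × (0.8944 + 0.8944) = 6.04×10⁻⁷ T.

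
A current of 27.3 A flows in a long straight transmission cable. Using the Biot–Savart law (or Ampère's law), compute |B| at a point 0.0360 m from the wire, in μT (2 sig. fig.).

For an infinitely long straight wire, B = μ₀I/(2πd).
B = (4π×10⁻⁷ × 27.3) / (2π × 0.036) = 1.52×10⁻⁴ T.

B ≈ 150 μT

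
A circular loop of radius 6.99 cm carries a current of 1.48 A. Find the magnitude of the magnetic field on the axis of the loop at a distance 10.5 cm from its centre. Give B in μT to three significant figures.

B ≈ 2.26 μT

On the axis of a circular loop, B = μ₀IR² / [2(R²+z²)^(3/2)].
R² + z² = (0.0699)² + (0.105)² = 0.01591 m², and (R²+z²)^(3/2) = 2.01×10⁻³ m³.
B = (4π×10⁻⁷ × 1.48 × 0.004886) / (2 × 2.01×10⁻³) = 2.26×10⁻⁶ T.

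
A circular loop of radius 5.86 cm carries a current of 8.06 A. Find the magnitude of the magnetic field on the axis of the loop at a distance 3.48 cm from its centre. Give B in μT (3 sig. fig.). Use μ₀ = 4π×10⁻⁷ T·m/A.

B ≈ 54.9 μT

On the axis of a circular loop, B = μ₀IR² / [2(R²+z²)^(3/2)].
R² + z² = (0.0586)² + (0.0348)² = 0.004645 m², and (R²+z²)^(3/2) = 3.17×10⁻⁴ m³.
B = (4π×10⁻⁷ × 8.06 × 0.003434) / (2 × 3.17×10⁻⁴) = 5.49×10⁻⁵ T.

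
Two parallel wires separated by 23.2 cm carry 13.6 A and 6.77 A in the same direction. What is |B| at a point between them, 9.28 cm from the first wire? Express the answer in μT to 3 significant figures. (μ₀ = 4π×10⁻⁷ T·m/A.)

Each long wire gives B = μ₀I/(2πd). Distances are d₁ = 0.0928 m and d₂ = 0.1392 m.
B₁ = 2.93×10⁻⁵ T, B₂ = 9.73×10⁻⁶ T.
Between parallel currents the two contributions point in opposite directions, so they subtract. B = |B₁ − B₂| = |2.93×10⁻⁵ − 9.73×10⁻⁶| = 1.96×10⁻⁵ T.

B ≈ 19.6 μT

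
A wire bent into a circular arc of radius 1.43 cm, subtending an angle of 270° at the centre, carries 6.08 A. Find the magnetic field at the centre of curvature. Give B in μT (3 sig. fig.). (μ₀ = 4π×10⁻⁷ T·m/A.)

B ≈ 200 μT

The Biot–Savart field of a circular arc at its centre is B = μ₀Iφ/(4πR), with φ = 4.712 rad.
B = (4π×10⁻⁷ × 6.08 × 4.712) / (4π × 0.0143) = 2.00×10⁻⁴ T.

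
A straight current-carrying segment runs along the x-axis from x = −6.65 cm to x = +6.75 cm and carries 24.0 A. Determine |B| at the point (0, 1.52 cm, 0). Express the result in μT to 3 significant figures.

B ≈ 308 μT

For a finite straight segment, B = (μ₀I/4πd)(sinθ₁ + sinθ₂), where θ₁, θ₂ are the angles from the perpendicular to each end.
The perpendicular distance is d = 0.0152 m; the end-offsets along the wire are a = 0.0665 m and b = 0.0675 m.
sinθ₁ = 0.0665/√(0.0665²+0.0152²) = 0.9749; sinθ₂ = 0.0675/√(0.0675²+0.0152²) = 0.9756.
B = (4π×10⁻⁷ × 24.0) / (4π × 0.0152) × (0.9749 + 0.9756) = 3.08×10⁻⁴ T.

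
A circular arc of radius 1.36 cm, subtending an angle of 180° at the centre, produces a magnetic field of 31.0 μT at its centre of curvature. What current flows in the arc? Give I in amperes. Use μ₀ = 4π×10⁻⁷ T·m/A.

I ≈ 1.34 A

For a circular arc, B = μ₀Iφ/(4πR) with φ in radians; here φ = 3.142 rad.
So I = 4πRB/(μ₀φ) = 4π × 0.0136 × 3.10×10⁻⁵ / (4π×10⁻⁷ × 3.142) = 1.34 A.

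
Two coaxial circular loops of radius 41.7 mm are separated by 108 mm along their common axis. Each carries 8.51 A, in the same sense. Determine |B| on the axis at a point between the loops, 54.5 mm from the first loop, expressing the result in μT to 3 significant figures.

Each loop contributes B = μ₀IR²/[2(R²+z²)^(3/2)] on the axis, with z measured from that loop.
Loop 1 (z = 0.0545 m): B₁ = 2.88×10⁻⁵ T. Loop 2 (z = 0.0535 m): B₂ = 2.98×10⁻⁵ T.
The fields add: B = B₁ + B₂ = 5.86×10⁻⁵ T.

B ≈ 58.6 μT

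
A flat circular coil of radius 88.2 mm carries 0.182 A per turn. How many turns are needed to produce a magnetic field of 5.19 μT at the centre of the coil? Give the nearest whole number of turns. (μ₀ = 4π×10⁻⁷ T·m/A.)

For an N-turn coil, B = Nμ₀I/(2R). A single turn gives B₁ = 1.30×10⁻⁶ T with R = 0.0882 m.
N = B/B₁ = 5.19×10⁻⁶ / 1.30×10⁻⁶ = 4.00.

N = 4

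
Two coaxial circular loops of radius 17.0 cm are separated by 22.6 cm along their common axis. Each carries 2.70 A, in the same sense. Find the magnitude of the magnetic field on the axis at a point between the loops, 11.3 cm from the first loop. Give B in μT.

Each loop contributes B = μ₀IR²/[2(R²+z²)^(3/2)] on the axis, with z measured from that loop.
Loop 1 (z = 0.113 m): B₁ = 5.76×10⁻⁶ T. Loop 2 (z = 0.113 m): B₂ = 5.76×10⁻⁶ T.
The fields add: B = B₁ + B₂ = 1.15×10⁻⁵ T.

B ≈ 11.5 μT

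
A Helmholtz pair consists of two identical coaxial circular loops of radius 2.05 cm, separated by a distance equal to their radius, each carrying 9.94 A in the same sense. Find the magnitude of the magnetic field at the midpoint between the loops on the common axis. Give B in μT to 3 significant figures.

Each loop contributes B = μ₀IR²/[2(R²+z²)^(3/2)] on the axis, with z measured from that loop.
Loop 1 (z = 0.01025 m): B₁ = 2.18×10⁻⁴ T. Loop 2 (z = 0.01025 m): B₂ = 2.18×10⁻⁴ T.
The fields add: B = B₁ + B₂ = 4.36×10⁻⁴ T.

B ≈ 436 μT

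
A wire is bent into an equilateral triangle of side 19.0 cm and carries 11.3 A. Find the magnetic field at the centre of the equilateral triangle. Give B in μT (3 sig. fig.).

Each side is a finite straight segment at perpendicular distance d = a/(2 tan(π/3)) = 0.05485 m from the centre, with end-angles ±π/3.
One side contributes B₁ = (μ₀I/4πd)·2 sin(π/3) = 3.57×10⁻⁵ T.
All 3 sides add in the same direction: B = 3 × 3.57×10⁻⁵ = 1.07×10⁻⁴ T.

B ≈ 107 μT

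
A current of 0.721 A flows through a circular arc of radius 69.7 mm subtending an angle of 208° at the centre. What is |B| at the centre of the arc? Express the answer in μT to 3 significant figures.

B ≈ 3.76 μT

The Biot–Savart field of a circular arc at its centre is B = μ₀Iφ/(4πR), with φ = 3.63 rad.
B = (4π×10⁻⁷ × 0.721 × 3.63) / (4π × 0.0697) = 3.76×10⁻⁶ T.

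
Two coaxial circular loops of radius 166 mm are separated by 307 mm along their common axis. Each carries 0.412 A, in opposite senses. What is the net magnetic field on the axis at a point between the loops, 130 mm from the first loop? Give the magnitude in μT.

B ≈ 0.262 μT

Each loop contributes B = μ₀IR²/[2(R²+z²)^(3/2)] on the axis, with z measured from that loop.
Loop 1 (z = 0.13 m): B₁ = 7.61×10⁻⁷ T. Loop 2 (z = 0.177 m): B₂ = 4.99×10⁻⁷ T.
The fields oppose: B = |B₁ − B₂| = 2.62×10⁻⁷ T.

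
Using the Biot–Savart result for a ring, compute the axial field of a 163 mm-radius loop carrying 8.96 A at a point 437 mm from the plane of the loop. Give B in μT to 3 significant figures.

On the axis of a circular loop, B = μ₀IR² / [2(R²+z²)^(3/2)].
R² + z² = (0.163)² + (0.437)² = 0.2175 m², and (R²+z²)^(3/2) = 0.101 m³.
B = (4π×10⁻⁷ × 8.96 × 0.02657) / (2 × 0.101) = 1.47×10⁻⁶ T.

B ≈ 1.47 μT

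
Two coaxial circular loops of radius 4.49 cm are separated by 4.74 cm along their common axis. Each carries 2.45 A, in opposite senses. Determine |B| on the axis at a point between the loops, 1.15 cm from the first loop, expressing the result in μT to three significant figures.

Each loop contributes B = μ₀IR²/[2(R²+z²)^(3/2)] on the axis, with z measured from that loop.
Loop 1 (z = 0.0115 m): B₁ = 3.12×10⁻⁵ T. Loop 2 (z = 0.0359 m): B₂ = 1.63×10⁻⁵ T.
The fields oppose: B = |B₁ − B₂| = 1.48×10⁻⁵ T.

B ≈ 14.8 μT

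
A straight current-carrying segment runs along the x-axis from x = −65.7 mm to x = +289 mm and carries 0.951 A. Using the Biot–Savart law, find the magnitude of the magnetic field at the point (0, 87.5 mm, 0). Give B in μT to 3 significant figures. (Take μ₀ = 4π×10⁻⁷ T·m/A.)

B ≈ 1.69 μT

For a finite straight segment, B = (μ₀I/4πd)(sinθ₁ + sinθ₂), where θ₁, θ₂ are the angles from the perpendicular to each end.
The perpendicular distance is d = 0.0875 m; the end-offsets along the wire are a = 0.0657 m and b = 0.289 m.
sinθ₁ = 0.0657/√(0.0657²+0.0875²) = 0.6004; sinθ₂ = 0.289/√(0.289²+0.0875²) = 0.9571.
B = (4π×10⁻⁷ × 0.951) / (4π × 0.0875) × (0.6004 + 0.9571) = 1.69×10⁻⁶ T.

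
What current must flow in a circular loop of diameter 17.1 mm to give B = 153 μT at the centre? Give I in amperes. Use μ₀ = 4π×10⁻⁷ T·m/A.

I ≈ 2.08 A

At the centre of a circular loop B = μ₀I/(2R), so I = 2RB/μ₀.
With R = 0.00855 m, I = 2 × 0.00855 × 1.53×10⁻⁴ / (4π×10⁻⁷) = 2.08 A.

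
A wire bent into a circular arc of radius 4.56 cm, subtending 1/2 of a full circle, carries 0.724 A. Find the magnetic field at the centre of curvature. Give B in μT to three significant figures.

The Biot–Savart field of a circular arc at its centre is B = μ₀Iφ/(4πR), with φ = 3.142 rad.
B = (4π×10⁻⁷ × 0.724 × 3.142) / (4π × 0.0456) = 4.99×10⁻⁶ T.

B ≈ 4.99 μT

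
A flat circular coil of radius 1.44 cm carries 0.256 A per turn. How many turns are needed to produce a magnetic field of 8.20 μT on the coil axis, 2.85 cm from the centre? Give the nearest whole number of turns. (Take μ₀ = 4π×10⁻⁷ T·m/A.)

N = 8

For an N-turn coil, B = Nμ₀IR²/[2(R²+z²)^(3/2)]. A single turn gives B₁ = 1.02×10⁻⁶ T with R = 0.0144 m, z = 0.0285 m.
N = B/B₁ = 8.20×10⁻⁶ / 1.02×10⁻⁶ = 8.00.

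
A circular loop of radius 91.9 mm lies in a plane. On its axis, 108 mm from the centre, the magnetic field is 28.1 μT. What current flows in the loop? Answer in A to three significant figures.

On the axis of a loop, B = μ₀IR²/[2(R²+z²)^(3/2)], so I = 2B(R²+z²)^(3/2)/(μ₀R²).
R² + z² = 0.008446 + 0.01166 = 0.02011 m²; raised to 3/2 gives 2.85×10⁻³ m³.
I = 2 × 2.81×10⁻⁵ × 2.85×10⁻³ / (1.26×10⁻⁶ × 0.008446) = 15.1 A.

I ≈ 15.1 A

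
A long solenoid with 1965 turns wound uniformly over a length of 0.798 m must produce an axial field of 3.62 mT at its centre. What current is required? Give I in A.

Inside a long solenoid B = μ₀nI with n = 2462 m⁻¹, so I = B/(μ₀n).
I = 3.62×10⁻³ / (4π×10⁻⁷ × 2462) = 1.17 A.

I ≈ 1.17 A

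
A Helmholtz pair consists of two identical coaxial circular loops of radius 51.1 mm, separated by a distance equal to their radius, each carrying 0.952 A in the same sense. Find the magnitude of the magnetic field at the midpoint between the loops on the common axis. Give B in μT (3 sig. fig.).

Each loop contributes B = μ₀IR²/[2(R²+z²)^(3/2)] on the axis, with z measured from that loop.
Loop 1 (z = 0.02555 m): B₁ = 8.38×10⁻⁶ T. Loop 2 (z = 0.02555 m): B₂ = 8.38×10⁻⁶ T.
The fields add: B = B₁ + B₂ = 1.68×10⁻⁵ T.

B ≈ 16.8 μT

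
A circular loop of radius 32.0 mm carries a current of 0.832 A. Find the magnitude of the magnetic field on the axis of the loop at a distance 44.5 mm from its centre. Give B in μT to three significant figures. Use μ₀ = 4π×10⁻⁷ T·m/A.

B ≈ 3.25 μT

On the axis of a circular loop, B = μ₀IR² / [2(R²+z²)^(3/2)].
R² + z² = (0.032)² + (0.0445)² = 0.003004 m², and (R²+z²)^(3/2) = 1.65×10⁻⁴ m³.
B = (4π×10⁻⁷ × 0.832 × 0.001024) / (2 × 1.65×10⁻⁴) = 3.25×10⁻⁶ T.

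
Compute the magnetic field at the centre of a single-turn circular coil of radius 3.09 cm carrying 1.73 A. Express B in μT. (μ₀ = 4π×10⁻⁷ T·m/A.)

B ≈ 35.2 μT

At the centre of a circular loop the Biot–Savart law gives B = μ₀I/(2R).
B = (4π×10⁻⁷ × 1.73) / (2 × 0.0309) = 3.52×10⁻⁵ T.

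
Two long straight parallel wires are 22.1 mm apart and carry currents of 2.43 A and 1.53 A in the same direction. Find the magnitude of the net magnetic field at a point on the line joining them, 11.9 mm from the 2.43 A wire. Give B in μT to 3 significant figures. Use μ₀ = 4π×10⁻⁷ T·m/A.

Each long wire gives B = μ₀I/(2πd). Distances are d₁ = 0.0119 m and d₂ = 0.0102 m.
B₁ = 4.08×10⁻⁵ T, B₂ = 3.00×10⁻⁵ T.
Between parallel currents the two contributions point in opposite directions, so they subtract. B = |B₁ − B₂| = |4.08×10⁻⁵ − 3.00×10⁻⁵| = 1.08×10⁻⁵ T.

B ≈ 10.8 μT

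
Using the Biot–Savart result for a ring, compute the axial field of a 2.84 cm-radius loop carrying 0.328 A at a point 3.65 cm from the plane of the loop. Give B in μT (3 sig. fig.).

B ≈ 1.68 μT

On the axis of a circular loop, B = μ₀IR² / [2(R²+z²)^(3/2)].
R² + z² = (0.0284)² + (0.0365)² = 0.002139 m², and (R²+z²)^(3/2) = 9.89×10⁻⁵ m³.
B = (4π×10⁻⁷ × 0.328 × 0.0008066) / (2 × 9.89×10⁻⁵) = 1.68×10⁻⁶ T.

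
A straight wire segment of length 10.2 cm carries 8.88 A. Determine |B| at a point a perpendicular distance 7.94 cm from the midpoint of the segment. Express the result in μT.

B ≈ 12.1 μT

For a finite straight segment, B = (μ₀I/4πd)(sinθ₁ + sinθ₂), where θ₁, θ₂ are the angles from the perpendicular to each end.
The perpendicular from the point meets the wire at its midpoint, so each end is L/2 = 0.051 m away along the wire.
sinθ₁ = 0.051/√(0.051²+0.0794²) = 0.5404; sinθ₂ = 0.051/√(0.051²+0.0794²) = 0.5404.
B = (4π×10⁻⁷ × 8.88) / (4π × 0.0794) × (0.5404 + 0.5404) = 1.21×10⁻⁵ T.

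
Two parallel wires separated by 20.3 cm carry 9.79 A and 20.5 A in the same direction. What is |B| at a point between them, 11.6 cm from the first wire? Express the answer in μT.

B ≈ 30.2 μT

Each long wire gives B = μ₀I/(2πd). Distances are d₁ = 0.116 m and d₂ = 0.087 m.
B₁ = 1.69×10⁻⁵ T, B₂ = 4.71×10⁻⁵ T.
Between parallel currents the two contributions point in opposite directions, so they subtract. B = |B₁ − B₂| = |1.69×10⁻⁵ − 4.71×10⁻⁵| = 3.02×10⁻⁵ T.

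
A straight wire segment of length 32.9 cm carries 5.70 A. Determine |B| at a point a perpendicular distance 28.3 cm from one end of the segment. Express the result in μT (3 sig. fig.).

For a finite straight segment, B = (μ₀I/4πd)(sinθ₁ + sinθ₂), where θ₁, θ₂ are the angles from the perpendicular to each end.
The perpendicular foot is at one end, so the two end-offsets along the wire are 0 and L = 0.329 m.
sinθ₁ = 0/√(0²+0.283²) = 0.0000; sinθ₂ = 0.329/√(0.329²+0.283²) = 0.7581.
B = (4π×10⁻⁷ × 5.70) / (4π × 0.283) × (0.0000 + 0.7581) = 1.53×10⁻⁶ T.

B ≈ 1.53 μT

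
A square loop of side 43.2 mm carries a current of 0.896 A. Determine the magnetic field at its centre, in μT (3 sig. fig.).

B ≈ 23.5 μT

Each side is a finite straight segment at perpendicular distance d = a/(2 tan(π/4)) = 0.0216 m from the centre, with end-angles ±π/4.
One side contributes B₁ = (μ₀I/4πd)·2 sin(π/4) = 5.87×10⁻⁶ T.
All 4 sides add in the same direction: B = 4 × 5.87×10⁻⁶ = 2.35×10⁻⁵ T.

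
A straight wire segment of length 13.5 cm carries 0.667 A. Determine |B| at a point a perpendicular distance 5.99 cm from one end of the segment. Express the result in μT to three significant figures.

B ≈ 1.02 μT

For a finite straight segment, B = (μ₀I/4πd)(sinθ₁ + sinθ₂), where θ₁, θ₂ are the angles from the perpendicular to each end.
The perpendicular foot is at one end, so the two end-offsets along the wire are 0 and L = 0.135 m.
sinθ₁ = 0/√(0²+0.0599²) = 0.0000; sinθ₂ = 0.135/√(0.135²+0.0599²) = 0.9141.
B = (4π×10⁻⁷ × 0.667) / (4π × 0.0599) × (0.0000 + 0.9141) = 1.02×10⁻⁶ T.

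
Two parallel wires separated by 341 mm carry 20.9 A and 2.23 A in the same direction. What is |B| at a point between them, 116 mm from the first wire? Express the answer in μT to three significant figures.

B ≈ 34.1 μT

Each long wire gives B = μ₀I/(2πd). Distances are d₁ = 0.116 m and d₂ = 0.225 m.
B₁ = 3.60×10⁻⁵ T, B₂ = 1.98×10⁻⁶ T.
Between parallel currents the two contributions point in opposite directions, so they subtract. B = |B₁ − B₂| = |3.60×10⁻⁵ − 1.98×10⁻⁶| = 3.41×10⁻⁵ T.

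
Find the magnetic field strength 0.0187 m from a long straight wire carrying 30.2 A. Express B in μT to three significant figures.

B ≈ 323 μT

For an infinitely long straight wire, B = μ₀I/(2πd).
B = (4π×10⁻⁷ × 30.2) / (2π × 0.0187) = 3.23×10⁻⁴ T.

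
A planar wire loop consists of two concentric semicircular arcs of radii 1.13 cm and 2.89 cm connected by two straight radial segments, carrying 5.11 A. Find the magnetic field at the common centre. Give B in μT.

The radial connectors point toward the centre, so dl × r̂ = 0 and they contribute nothing.
Each semicircle gives μ₀I/(4R): inner arc 1.42×10⁻⁴ T, outer arc 5.55×10⁻⁵ T.
The two arcs carry current in opposite angular senses, so their fields oppose: B = |1.42×10⁻⁴ − 5.55×10⁻⁵| = 8.65×10⁻⁵ T.

B ≈ 86.5 μT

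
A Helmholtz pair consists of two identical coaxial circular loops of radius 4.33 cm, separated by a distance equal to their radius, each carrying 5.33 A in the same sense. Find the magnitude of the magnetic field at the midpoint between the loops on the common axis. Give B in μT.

Each loop contributes B = μ₀IR²/[2(R²+z²)^(3/2)] on the axis, with z measured from that loop.
Loop 1 (z = 0.02165 m): B₁ = 5.53×10⁻⁵ T. Loop 2 (z = 0.02165 m): B₂ = 5.53×10⁻⁵ T.
The fields add: B = B₁ + B₂ = 1.11×10⁻⁴ T.

B ≈ 111 μT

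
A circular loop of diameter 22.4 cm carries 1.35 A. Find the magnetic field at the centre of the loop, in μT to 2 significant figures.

At the centre of a circular loop the Biot–Savart law gives B = μ₀I/(2R) (so R = 0.112 m).
B = (4π×10⁻⁷ × 1.35) / (2 × 0.112) = 7.57×10⁻⁶ T.

B ≈ 7.6 μT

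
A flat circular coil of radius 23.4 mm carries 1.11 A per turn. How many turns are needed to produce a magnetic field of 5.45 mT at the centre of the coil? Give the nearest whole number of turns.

N = 183

For an N-turn coil, B = Nμ₀I/(2R). A single turn gives B₁ = 2.98×10⁻⁵ T with R = 0.0234 m.
N = B/B₁ = 5.45×10⁻³ / 2.98×10⁻⁵ = 182.86.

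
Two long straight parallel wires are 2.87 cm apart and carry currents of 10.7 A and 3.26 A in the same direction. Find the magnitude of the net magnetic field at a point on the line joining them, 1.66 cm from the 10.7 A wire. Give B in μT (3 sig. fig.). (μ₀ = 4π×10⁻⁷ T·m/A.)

Each long wire gives B = μ₀I/(2πd). Distances are d₁ = 0.0166 m and d₂ = 0.0121 m.
B₁ = 1.29×10⁻⁴ T, B₂ = 5.39×10⁻⁵ T.
Between parallel currents the two contributions point in opposite directions, so they subtract. B = |B₁ − B₂| = |1.29×10⁻⁴ − 5.39×10⁻⁵| = 7.50×10⁻⁵ T.

B ≈ 75.0 μT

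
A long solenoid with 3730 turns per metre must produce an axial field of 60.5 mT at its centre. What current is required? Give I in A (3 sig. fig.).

Inside a long solenoid B = μ₀nI with n = 3730 m⁻¹, so I = B/(μ₀n).
I = 6.05×10⁻² / (4π×10⁻⁷ × 3730) = 12.9 A.

I ≈ 12.9 A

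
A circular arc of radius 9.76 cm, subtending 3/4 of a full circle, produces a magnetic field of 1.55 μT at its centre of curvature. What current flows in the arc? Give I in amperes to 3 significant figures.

I ≈ 0.321 A

For a circular arc, B = μ₀Iφ/(4πR) with φ in radians; here φ = 4.712 rad.
So I = 4πRB/(μ₀φ) = 4π × 0.0976 × 1.55×10⁻⁶ / (4π×10⁻⁷ × 4.712) = 0.321 A.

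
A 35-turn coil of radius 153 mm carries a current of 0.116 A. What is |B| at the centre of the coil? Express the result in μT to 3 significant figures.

B ≈ 16.7 μT

For an N-turn flat coil, B = Nμ₀I/(2R) with R = 0.153 m.
B = 35 × 4.76×10⁻⁷ T = 1.67×10⁻⁵ T.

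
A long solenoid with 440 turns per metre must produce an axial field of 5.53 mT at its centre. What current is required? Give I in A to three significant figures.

Inside a long solenoid B = μ₀nI with n = 440 m⁻¹, so I = B/(μ₀n).
I = 5.53×10⁻³ / (4π×10⁻⁷ × 440) = 10.0 A.

I ≈ 10.0 A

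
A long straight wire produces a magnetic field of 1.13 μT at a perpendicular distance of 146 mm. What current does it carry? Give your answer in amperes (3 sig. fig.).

I ≈ 0.825 A

For a long straight wire B = μ₀I/(2πd), so I = 2πdB/μ₀.
I = 2π × 0.146 × 1.13×10⁻⁶ / (4π×10⁻⁷) = 0.825 A.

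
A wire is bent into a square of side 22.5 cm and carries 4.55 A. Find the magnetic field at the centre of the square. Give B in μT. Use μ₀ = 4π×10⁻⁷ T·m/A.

Each side is a finite straight segment at perpendicular distance d = a/(2 tan(π/4)) = 0.1125 m from the centre, with end-angles ±π/4.
One side contributes B₁ = (μ₀I/4πd)·2 sin(π/4) = 5.72×10⁻⁶ T.
All 4 sides add in the same direction: B = 4 × 5.72×10⁻⁶ = 2.29×10⁻⁵ T.

B ≈ 22.9 μT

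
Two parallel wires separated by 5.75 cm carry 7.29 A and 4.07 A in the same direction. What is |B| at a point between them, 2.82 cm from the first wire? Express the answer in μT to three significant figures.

B ≈ 23.9 μT

Each long wire gives B = μ₀I/(2πd). Distances are d₁ = 0.0282 m and d₂ = 0.0293 m.
B₁ = 5.17×10⁻⁵ T, B₂ = 2.78×10⁻⁵ T.
Between parallel currents the two contributions point in opposite directions, so they subtract. B = |B₁ − B₂| = |5.17×10⁻⁵ − 2.78×10⁻⁵| = 2.39×10⁻⁵ T.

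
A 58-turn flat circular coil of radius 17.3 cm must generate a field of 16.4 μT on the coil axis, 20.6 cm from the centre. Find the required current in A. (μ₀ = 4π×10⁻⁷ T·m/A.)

For an N-turn coil, B = Nμ₀IR²/[2(R²+z²)^(3/2)] with R = 0.173 m, z = 0.206 m, so I = 2B(R²+z²)^(3/2)/(Nμ₀R²) = 2 × 1.64×10⁻⁵ × 1.95×10⁻² / (58 × 4π×10⁻⁷ × 0.02993) = 0.293 A.

I ≈ 0.293 A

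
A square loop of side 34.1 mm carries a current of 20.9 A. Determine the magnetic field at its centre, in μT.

Each side is a finite straight segment at perpendicular distance d = a/(2 tan(π/4)) = 0.01705 m from the centre, with end-angles ±π/4.
One side contributes B₁ = (μ₀I/4πd)·2 sin(π/4) = 1.73×10⁻⁴ T.
All 4 sides add in the same direction: B = 4 × 1.73×10⁻⁴ = 6.93×10⁻⁴ T.

B ≈ 693 μT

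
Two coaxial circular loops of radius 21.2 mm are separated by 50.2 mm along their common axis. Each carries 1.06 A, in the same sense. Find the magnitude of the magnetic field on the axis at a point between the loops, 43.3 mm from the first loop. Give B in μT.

B ≈ 29.7 μT

Each loop contributes B = μ₀IR²/[2(R²+z²)^(3/2)] on the axis, with z measured from that loop.
Loop 1 (z = 0.0433 m): B₁ = 2.67×10⁻⁶ T. Loop 2 (z = 0.0069 m): B₂ = 2.70×10⁻⁵ T.
The fields add: B = B₁ + B₂ = 2.97×10⁻⁵ T.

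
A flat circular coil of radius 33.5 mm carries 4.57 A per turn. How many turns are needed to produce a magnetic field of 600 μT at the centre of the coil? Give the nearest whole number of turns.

N = 7

For an N-turn coil, B = Nμ₀I/(2R). A single turn gives B₁ = 8.57×10⁻⁵ T with R = 0.0335 m.
N = B/B₁ = 6.00×10⁻⁴ / 8.57×10⁻⁵ = 7.00.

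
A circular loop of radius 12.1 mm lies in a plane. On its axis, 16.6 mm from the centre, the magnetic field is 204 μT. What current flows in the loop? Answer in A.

On the axis of a loop, B = μ₀IR²/[2(R²+z²)^(3/2)], so I = 2B(R²+z²)^(3/2)/(μ₀R²).
R² + z² = 0.0001464 + 0.0002756 = 0.000422 m²; raised to 3/2 gives 8.67×10⁻⁶ m³.
I = 2 × 2.04×10⁻⁴ × 8.67×10⁻⁶ / (1.26×10⁻⁶ × 0.0001464) = 19.2 A.

I ≈ 19.2 A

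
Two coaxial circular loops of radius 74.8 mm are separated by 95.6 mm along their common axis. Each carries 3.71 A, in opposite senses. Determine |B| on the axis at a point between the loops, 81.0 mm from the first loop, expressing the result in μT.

B ≈ 19.7 μT

Each loop contributes B = μ₀IR²/[2(R²+z²)^(3/2)] on the axis, with z measured from that loop.
Loop 1 (z = 0.081 m): B₁ = 9.73×10⁻⁶ T. Loop 2 (z = 0.0146 m): B₂ = 2.95×10⁻⁵ T.
The fields oppose: B = |B₁ − B₂| = 1.97×10⁻⁵ T.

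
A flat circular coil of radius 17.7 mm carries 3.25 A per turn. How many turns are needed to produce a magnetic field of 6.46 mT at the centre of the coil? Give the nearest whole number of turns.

For an N-turn coil, B = Nμ₀I/(2R). A single turn gives B₁ = 1.15×10⁻⁴ T with R = 0.0177 m.
N = B/B₁ = 6.46×10⁻³ / 1.15×10⁻⁴ = 55.99.

N = 56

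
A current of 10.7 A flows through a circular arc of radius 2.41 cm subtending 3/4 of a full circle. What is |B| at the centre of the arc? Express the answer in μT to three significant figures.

B ≈ 209 μT

The Biot–Savart field of a circular arc at its centre is B = μ₀Iφ/(4πR), with φ = 4.712 rad.
B = (4π×10⁻⁷ × 10.7 × 4.712) / (4π × 0.0241) = 2.09×10⁻⁴ T.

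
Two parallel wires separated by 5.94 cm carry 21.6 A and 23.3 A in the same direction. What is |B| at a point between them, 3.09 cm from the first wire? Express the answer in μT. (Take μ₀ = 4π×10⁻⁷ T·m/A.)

Each long wire gives B = μ₀I/(2πd). Distances are d₁ = 0.0309 m and d₂ = 0.0285 m.
B₁ = 1.40×10⁻⁴ T, B₂ = 1.64×10⁻⁴ T.
Between parallel currents the two contributions point in opposite directions, so they subtract. B = |B₁ − B₂| = |1.40×10⁻⁴ − 1.64×10⁻⁴| = 2.37×10⁻⁵ T.

B ≈ 23.7 μT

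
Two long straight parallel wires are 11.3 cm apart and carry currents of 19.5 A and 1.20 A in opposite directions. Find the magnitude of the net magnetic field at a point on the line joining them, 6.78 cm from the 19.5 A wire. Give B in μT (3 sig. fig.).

Each long wire gives B = μ₀I/(2πd). Distances are d₁ = 0.0678 m and d₂ = 0.0452 m.
B₁ = 5.75×10⁻⁵ T, B₂ = 5.31×10⁻⁶ T.
Between antiparallel currents both contributions point the same way, so they add. B = B₁ + B₂ = 5.75×10⁻⁵ + 5.31×10⁻⁶ = 6.28×10⁻⁵ T.

B ≈ 62.8 μT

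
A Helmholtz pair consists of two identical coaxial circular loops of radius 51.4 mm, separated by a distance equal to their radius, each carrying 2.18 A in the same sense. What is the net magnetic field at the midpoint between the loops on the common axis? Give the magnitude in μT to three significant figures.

B ≈ 38.1 μT

Each loop contributes B = μ₀IR²/[2(R²+z²)^(3/2)] on the axis, with z measured from that loop.
Loop 1 (z = 0.0257 m): B₁ = 1.91×10⁻⁵ T. Loop 2 (z = 0.0257 m): B₂ = 1.91×10⁻⁵ T.
The fields add: B = B₁ + B₂ = 3.81×10⁻⁵ T.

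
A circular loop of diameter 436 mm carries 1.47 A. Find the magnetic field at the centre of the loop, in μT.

At the centre of a circular loop the Biot–Savart law gives B = μ₀I/(2R) (so R = 0.218 m).
B = (4π×10⁻⁷ × 1.47) / (2 × 0.218) = 4.24×10⁻⁶ T.

B ≈ 4.24 μT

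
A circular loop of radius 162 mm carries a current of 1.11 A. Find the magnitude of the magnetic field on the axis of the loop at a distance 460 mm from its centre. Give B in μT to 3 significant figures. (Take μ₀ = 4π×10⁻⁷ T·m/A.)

On the axis of a circular loop, B = μ₀IR² / [2(R²+z²)^(3/2)].
R² + z² = (0.162)² + (0.46)² = 0.2378 m², and (R²+z²)^(3/2) = 0.116 m³.
B = (4π×10⁻⁷ × 1.11 × 0.02624) / (2 × 0.116) = 1.58×10⁻⁷ T.

B ≈ 0.158 μT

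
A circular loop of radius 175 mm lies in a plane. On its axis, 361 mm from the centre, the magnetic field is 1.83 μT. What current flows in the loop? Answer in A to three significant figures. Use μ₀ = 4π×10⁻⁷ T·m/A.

I ≈ 6.14 A

On the axis of a loop, B = μ₀IR²/[2(R²+z²)^(3/2)], so I = 2B(R²+z²)^(3/2)/(μ₀R²).
R² + z² = 0.03063 + 0.1303 = 0.1609 m²; raised to 3/2 gives 6.46×10⁻² m³.
I = 2 × 1.83×10⁻⁶ × 6.46×10⁻² / (1.26×10⁻⁶ × 0.03063) = 6.14 A.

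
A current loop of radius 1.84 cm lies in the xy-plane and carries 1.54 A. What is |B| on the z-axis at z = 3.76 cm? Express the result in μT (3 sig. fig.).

B ≈ 4.47 μT

On the axis of a circular loop, B = μ₀IR² / [2(R²+z²)^(3/2)].
R² + z² = (0.0184)² + (0.0376)² = 0.001752 m², and (R²+z²)^(3/2) = 7.34×10⁻⁵ m³.
B = (4π×10⁻⁷ × 1.54 × 0.0003386) / (2 × 7.34×10⁻⁵) = 4.47×10⁻⁶ T.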